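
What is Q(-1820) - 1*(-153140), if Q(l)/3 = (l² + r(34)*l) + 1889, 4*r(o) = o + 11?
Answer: 10034582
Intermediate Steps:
r(o) = 11/4 + o/4 (r(o) = (o + 11)/4 = (11 + o)/4 = 11/4 + o/4)
Q(l) = 5667 + 3*l² + 135*l/4 (Q(l) = 3*((l² + (11/4 + (¼)*34)*l) + 1889) = 3*((l² + (11/4 + 17/2)*l) + 1889) = 3*((l² + 45*l/4) + 1889) = 3*(1889 + l² + 45*l/4) = 5667 + 3*l² + 135*l/4)
Q(-1820) - 1*(-153140) = (5667 + 3*(-1820)² + (135/4)*(-1820)) - 1*(-153140) = (5667 + 3*3312400 - 61425) + 153140 = (5667 + 9937200 - 61425) + 153140 = 9881442 + 153140 = 10034582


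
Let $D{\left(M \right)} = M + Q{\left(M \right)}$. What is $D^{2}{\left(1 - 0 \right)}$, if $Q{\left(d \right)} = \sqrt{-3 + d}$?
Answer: $\left(1 + i \sqrt{2}\right)^{2} \approx -1.0 + 2.8284 i$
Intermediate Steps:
$D{\left(M \right)} = M + \sqrt{-3 + M}$
$D^{2}{\left(1 - 0 \right)} = \left(\left(1 - 0\right) + \sqrt{-3 + \left(1 - 0\right)}\right)^{2} = \left(\left(1 + 0\right) + \sqrt{-3 + \left(1 + 0\right)}\right)^{2} = \left(1 + \sqrt{-3 + 1}\right)^{2} = \left(1 + \sqrt{-2}\right)^{2} = \left(1 + i \sqrt{2}\right)^{2}$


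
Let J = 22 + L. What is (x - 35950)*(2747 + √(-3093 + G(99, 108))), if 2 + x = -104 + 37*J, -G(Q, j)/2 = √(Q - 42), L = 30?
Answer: -93760604 - 34132*I*√(3093 + 2*√57) ≈ -9.3761e+7 - 1.9029e+6*I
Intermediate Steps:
G(Q, j) = -2*√(-42 + Q) (G(Q, j) = -2*√(Q - 42) = -2*√(-42 + Q))
J = 52 (J = 22 + 30 = 52)
x = 1818 (x = -2 + (-104 + 37*52) = -2 + (-104 + 1924) = -2 + 1820 = 1818)
(x - 35950)*(2747 + √(-3093 + G(99, 108))) = (1818 - 35950)*(2747 + √(-3093 - 2*√(-42 + 99))) = -34132*(2747 + √(-3093 - 2*√57)) = -93760604 - 34132*√(-3093 - 2*√57)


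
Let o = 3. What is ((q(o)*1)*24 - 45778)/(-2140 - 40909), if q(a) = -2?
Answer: 45826/43049 ≈ 1.0645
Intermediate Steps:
((q(o)*1)*24 - 45778)/(-2140 - 40909) = (-2*1*24 - 45778)/(-2140 - 40909) = (-2*24 - 45778)/(-43049) = (-48 - 45778)*(-1/43049) = -45826*(-1/43049) = 45826/43049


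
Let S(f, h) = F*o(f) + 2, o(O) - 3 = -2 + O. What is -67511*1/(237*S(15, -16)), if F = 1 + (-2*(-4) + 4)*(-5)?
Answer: 67511/223254 ≈ 0.30240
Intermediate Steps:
o(O) = 1 + O (o(O) = 3 + (-2 + O) = 1 + O)
F = -59 (F = 1 + (8 + 4)*(-5) = 1 + 12*(-5) = 1 - 60 = -59)
S(f, h) = -57 - 59*f (S(f, h) = -59*(1 + f) + 2 = (-59 - 59*f) + 2 = -57 - 59*f)
-67511*1/(237*S(15, -16)) = -67511*1/(237*(-57 - 59*15)) = -67511*1/(237*(-57 - 885)) = -67511/(237*(-942)) = -67511/(-223254) = -67511*(-1/223254) = 67511/223254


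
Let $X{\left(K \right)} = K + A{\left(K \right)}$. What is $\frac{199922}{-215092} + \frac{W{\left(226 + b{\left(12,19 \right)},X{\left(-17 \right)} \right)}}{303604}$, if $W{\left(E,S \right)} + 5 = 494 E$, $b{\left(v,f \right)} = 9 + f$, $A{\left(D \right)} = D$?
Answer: $- \frac{8427327639}{16325697892} \approx -0.5162$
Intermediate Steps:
$X{\left(K \right)} = 2 K$ ($X{\left(K \right)} = K + K = 2 K$)
$W{\left(E,S \right)} = -5 + 494 E$
$\frac{199922}{-215092} + \frac{W{\left(226 + b{\left(12,19 \right)},X{\left(-17 \right)} \right)}}{303604} = \frac{199922}{-215092} + \frac{-5 + 494 \left(226 + \left(9 + 19\right)\right)}{303604} = 199922 \left(- \frac{1}{215092}\right) + \left(-5 + 494 \left(226 + 28\right)\right) \frac{1}{303604} = - \frac{99961}{107546} + \left(-5 + 494 \cdot 254\right) \frac{1}{303604} = - \frac{99961}{107546} + \left(-5 + 125476\right) \frac{1}{303604} = - \frac{99961}{107546} + 125471 \cdot \frac{1}{303604} = - \frac{99961}{107546} + \frac{125471}{303604} = - \frac{8427327639}{16325697892}$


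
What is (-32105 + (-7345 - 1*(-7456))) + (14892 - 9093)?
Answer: -26195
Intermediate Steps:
(-32105 + (-7345 - 1*(-7456))) + (14892 - 9093) = (-32105 + (-7345 + 7456)) + 5799 = (-32105 + 111) + 5799 = -31994 + 5799 = -26195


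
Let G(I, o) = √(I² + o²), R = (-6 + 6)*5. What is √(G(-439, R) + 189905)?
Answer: 2*√47586 ≈ 436.28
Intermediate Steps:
R = 0 (R = 0*5 = 0)
√(G(-439, R) + 189905) = √(√((-439)² + 0²) + 189905) = √(√(192721 + 0) + 189905) = √(√192721 + 189905) = √(439 + 189905) = √190344 = 2*√47586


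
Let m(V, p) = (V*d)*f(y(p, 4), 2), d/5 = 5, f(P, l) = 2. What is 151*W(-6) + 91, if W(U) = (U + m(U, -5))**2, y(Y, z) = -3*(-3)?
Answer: 14139127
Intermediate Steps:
y(Y, z) = 9
d = 25 (d = 5*5 = 25)
m(V, p) = 50*V (m(V, p) = (V*25)*2 = (25*V)*2 = 50*V)
W(U) = 2601*U**2 (W(U) = (U + 50*U)**2 = (51*U)**2 = 2601*U**2)
151*W(-6) + 91 = 151*(2601*(-6)**2) + 91 = 151*(2601*36) + 91 = 151*93636 + 91 = 14139036 + 91 = 14139127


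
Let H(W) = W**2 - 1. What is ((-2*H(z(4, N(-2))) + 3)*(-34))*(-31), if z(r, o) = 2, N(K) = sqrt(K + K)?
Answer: -3162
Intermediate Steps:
N(K) = sqrt(2)*sqrt(K) (N(K) = sqrt(2*K) = sqrt(2)*sqrt(K))
H(W) = -1 + W**2
((-2*H(z(4, N(-2))) + 3)*(-34))*(-31) = ((-2*(-1 + 2**2) + 3)*(-34))*(-31) = ((-2*(-1 + 4) + 3)*(-34))*(-31) = ((-2*3 + 3)*(-34))*(-31) = ((-6 + 3)*(-34))*(-31) = -3*(-34)*(-31) = 102*(-31) = -3162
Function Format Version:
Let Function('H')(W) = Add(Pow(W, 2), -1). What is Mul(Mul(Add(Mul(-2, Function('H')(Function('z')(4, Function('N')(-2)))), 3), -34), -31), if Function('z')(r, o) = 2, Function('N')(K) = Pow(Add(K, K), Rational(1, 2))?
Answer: -3162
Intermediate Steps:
Function('N')(K) = Mul(Pow(2, Rational(1, 2)), Pow(K, Rational(1, 2))) (Function('N')(K) = Pow(Mul(2, K), Rational(1, 2)) = Mul(Pow(2, Rational(1, 2)), Pow(K, Rational(1, 2))))
Function('H')(W) = Add(-1, Pow(W, 2))
Mul(Mul(Add(Mul(-2, Function('H')(Function('z')(4, Function('N')(-2)))), 3), -34), -31) = Mul(Mul(Add(Mul(-2, Add(-1, Pow(2, 2))), 3), -34), -31) = Mul(Mul(Add(Mul(-2, Add(-1, 4)), 3), -34), -31) = Mul(Mul(Add(Mul(-2, 3), 3), -34), -31) = Mul(Mul(Add(-6, 3), -34), -31) = Mul(Mul(-3, -34), -31) = Mul(102, -31) = -3162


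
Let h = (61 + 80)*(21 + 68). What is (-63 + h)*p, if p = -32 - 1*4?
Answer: -449496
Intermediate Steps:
h = 12549 (h = 141*89 = 12549)
p = -36 (p = -32 - 4 = -36)
(-63 + h)*p = (-63 + 12549)*(-36) = 12486*(-36) = -449496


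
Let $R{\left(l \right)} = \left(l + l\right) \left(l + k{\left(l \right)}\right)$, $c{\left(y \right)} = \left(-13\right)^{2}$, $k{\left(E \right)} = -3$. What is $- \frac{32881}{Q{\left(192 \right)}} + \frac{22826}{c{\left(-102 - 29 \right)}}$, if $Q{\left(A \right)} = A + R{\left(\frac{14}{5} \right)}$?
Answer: $- \frac{29996553}{806468} \approx -37.195$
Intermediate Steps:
$c{\left(y \right)} = 169$
$R{\left(l \right)} = 2 l \left(-3 + l\right)$ ($R{\left(l \right)} = \left(l + l\right) \left(l - 3\right) = 2 l \left(-3 + l\right)$)
$Q{\left(A \right)} = - \frac{28}{25} + A$ ($Q{\left(A \right)} = A + 2 \cdot \frac{14}{5} \left(-3 + \frac{14}{5}\right) = A + 2 \cdot \frac{14}{5} \left(- \frac{1}{5}\right) = A - \frac{28}{25} = - \frac{28}{25} + A$)
$- \frac{32881}{Q{\left(192 \right)}} + \frac{22826}{c{\left(-102 - 29 \right)}} = - \frac{32881}{- \frac{28}{25} + 192} + \frac{22826}{169} = - \frac{32881}{\frac{4772}{25}} + 22826 \cdot \frac{1}{169} = \left(-32881\right) \frac{25}{4772} + \frac{22826}{169} = - \frac{822025}{4772} + \frac{22826}{169} = - \frac{29996553}{806468}$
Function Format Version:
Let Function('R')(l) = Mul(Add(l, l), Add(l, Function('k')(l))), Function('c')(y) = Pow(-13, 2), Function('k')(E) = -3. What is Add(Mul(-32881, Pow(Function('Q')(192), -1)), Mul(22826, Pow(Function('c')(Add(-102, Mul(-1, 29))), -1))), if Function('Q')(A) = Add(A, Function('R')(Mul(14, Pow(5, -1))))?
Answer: Rational(-29996553, 806468) ≈ -37.195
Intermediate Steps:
Function('c')(y) = 169
Function('R')(l) = Mul(2, l, Add(-3, l)) (Function('R')(l) = Mul(Add(l, l), Add(l, -3)) = Mul(Mul(2, l), Add(-3, l)) = Mul(2, l, Add(-3, l)))
Function('Q')(A) = Add(Rational(-28, 25), A) (Function('Q')(A) = Add(A, Mul(2, Mul(14, Pow(5, -1)), Add(-3, Mul(14, Pow(5, -1))))) = Add(A, Mul(2, Mul(14, Rational(1, 5)), Add(-3, Mul(14, Rational(1, 5))))) = Add(A, Mul(2, Rational(14, 5), Add(-3, Rational(14, 5)))) = Add(A, Mul(2, Rational(14, 5), Rational(-1, 5))) = Add(A, Rational(-28, 25)) = Add(Rational(-28, 25), A))
Add(Mul(-32881, Pow(Function('Q')(192), -1)), Mul(22826, Pow(Function('c')(Add(-102, Mul(-1, 29))), -1))) = Add(Mul(-32881, Pow(Add(Rational(-28, 25), 192), -1)), Mul(22826, Pow(169, -1))) = Add(Mul(-32881, Pow(Rational(4772, 25), -1)), Mul(22826, Rational(1, 169))) = Add(Mul(-32881, Rational(25, 4772)), Rational(22826, 169)) = Add(Rational(-822025, 4772), Rational(22826, 169)) = Rational(-29996553, 806468)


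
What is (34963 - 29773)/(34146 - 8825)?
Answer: 5190/25321 ≈ 0.20497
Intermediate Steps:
(34963 - 29773)/(34146 - 8825) = 5190/25321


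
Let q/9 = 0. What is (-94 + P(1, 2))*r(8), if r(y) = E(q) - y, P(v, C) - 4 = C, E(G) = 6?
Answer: 176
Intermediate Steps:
q = 0 (q = 9*0 = 0)
P(v, C) = 4 + C
r(y) = 6 - y
(-94 + P(1, 2))*r(8) = (-94 + (4 + 2))*(6 - 1*8) = (-94 + 6)*(6 - 8) = -88*(-2) = 176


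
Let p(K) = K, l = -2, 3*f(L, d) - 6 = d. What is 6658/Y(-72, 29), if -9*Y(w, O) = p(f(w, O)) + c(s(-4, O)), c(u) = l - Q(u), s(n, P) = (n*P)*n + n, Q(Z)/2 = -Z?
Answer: -179766/2789 ≈ -64.455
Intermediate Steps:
f(L, d) = 2 + d/3
Q(Z) = -2*Z (Q(Z) = 2*(-Z) = -2*Z)
s(n, P) = n + P*n² (s(n, P) = (P*n)*n + n = P*n² + n = n + P*n²)
c(u) = -2 + 2*u (c(u) = -2 - (-2)*u = -2 + 2*u)
Y(w, O) = 8/9 - 97*O/27 (Y(w, O) = -((2 + O/3) + (-2 + 2*(-4*(1 + O*(-4)))))/9 = -((2 + O/3) + (-2 + 2*(-4*(1 - 4*O))))/9 = -((2 + O/3) + (-2 + 2*(-4 + 16*O)))/9 = -((2 + O/3) + (-2 + (-8 + 32*O)))/9 = -((2 + O/3) + (-10 + 32*O))/9 = -(-8 + 97*O/3)/9 = 8/9 - 97*O/27)
6658/Y(-72, 29) = 6658/(8/9 - 97/27*29) = 6658/(8/9 - 2813/27) = 6658/(-2789/27) = 6658*(-27/2789) = -179766/2789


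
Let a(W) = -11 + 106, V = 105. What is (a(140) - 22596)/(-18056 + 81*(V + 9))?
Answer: 22501/8822 ≈ 2.5506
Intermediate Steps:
a(W) = 95
(a(140) - 22596)/(-18056 + 81*(V + 9)) = (95 - 22596)/(-18056 + 81*(105 + 9)) = -22501/(-18056 + 81*114) = -22501/(-18056 + 9234) = -22501/(-8822) = -22501*(-1/8822) = 22501/8822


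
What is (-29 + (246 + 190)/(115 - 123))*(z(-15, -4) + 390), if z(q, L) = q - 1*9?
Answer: -30561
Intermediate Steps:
z(q, L) = -9 + q (z(q, L) = q - 9 = -9 + q)
(-29 + (246 + 190)/(115 - 123))*(z(-15, -4) + 390) = (-29 + (246 + 190)/(115 - 123))*((-9 - 15) + 390) = (-29 + 436/(-8))*(-24 + 390) = (-29 + 436*(-⅛))*366 = (-29 - 109/2)*366 = -167/2*366 = -30561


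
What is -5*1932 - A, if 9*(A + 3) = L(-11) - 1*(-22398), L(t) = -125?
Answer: -109186/9 ≈ -12132.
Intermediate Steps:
A = 22246/9 (A = -3 + (-125 - 1*(-22398))/9 = -3 + (-125 + 22398)/9 = -3 + (⅑)*22273 = -3 + 22273/9 = 22246/9 ≈ 2471.8)
-5*1932 - A = -5*1932 - 1*22246/9 = -9660 - 22246/9 = -109186/9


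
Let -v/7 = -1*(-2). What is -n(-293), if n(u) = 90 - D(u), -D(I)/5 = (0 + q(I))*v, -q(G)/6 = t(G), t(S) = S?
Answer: 122970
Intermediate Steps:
q(G) = -6*G
v = -14 (v = -(-7)*(-2) = -7*2 = -14)
D(I) = -420*I (D(I) = -5*(0 - 6*I)*(-14) = -5*(-6*I)*(-14) = -420*I)
n(u) = 90 + 420*u (n(u) = 90 - (-420)*u = 90 + 420*u)
-n(-293) = -(90 + 420*(-293)) = -(90 - 123060) = -1*(-122970) = 122970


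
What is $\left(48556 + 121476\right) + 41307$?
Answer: $211339$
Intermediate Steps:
$\left(48556 + 121476\right) + 41307 = 170032 + 41307 = 211339$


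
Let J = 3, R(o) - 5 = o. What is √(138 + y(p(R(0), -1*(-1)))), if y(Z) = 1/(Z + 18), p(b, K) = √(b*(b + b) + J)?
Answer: √(2485 + 138*√53)/√(18 + √53) ≈ 11.749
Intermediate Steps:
R(o) = 5 + o
p(b, K) = √(3 + 2*b²) (p(b, K) = √(b*(b + b) + 3) = √(b*(2*b) + 3) = √(2*b² + 3) = √(3 + 2*b²))
y(Z) = 1/(18 + Z)
√(138 + y(p(R(0), -1*(-1)))) = √(138 + 1/(18 + √(3 + 2*(5 + 0)²))) = √(138 + 1/(18 + √(3 + 2*5²))) = √(138 + 1/(18 + √(3 + 2*25))) = √(138 + 1/(18 + √(3 + 50))) = √(138 + 1/(18 + √53))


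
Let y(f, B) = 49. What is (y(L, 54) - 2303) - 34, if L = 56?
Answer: -2288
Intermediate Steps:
(y(L, 54) - 2303) - 34 = (49 - 2303) - 34 = -2254 - 34 = -2288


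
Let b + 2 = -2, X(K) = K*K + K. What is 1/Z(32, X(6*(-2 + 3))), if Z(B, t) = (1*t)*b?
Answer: -1/168 ≈ -0.0059524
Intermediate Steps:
X(K) = K + K**2 (X(K) = K**2 + K = K + K**2)
b = -4 (b = -2 - 2 = -4)
Z(B, t) = -4*t (Z(B, t) = (1*t)*(-4) = t*(-4) = -4*t)
1/Z(32, X(6*(-2 + 3))) = 1/(-4*6*(-2 + 3)*(1 + 6*(-2 + 3))) = 1/(-4*6*1*(1 + 6*1)) = 1/(-24*(1 + 6)) = 1/(-24*7) = 1/(-4*42) = 1/(-168) = -1/168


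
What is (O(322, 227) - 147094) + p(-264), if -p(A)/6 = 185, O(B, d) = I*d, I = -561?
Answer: -275551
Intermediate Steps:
O(B, d) = -561*d
p(A) = -1110 (p(A) = -6*185 = -1110)
(O(322, 227) - 147094) + p(-264) = (-561*227 - 147094) - 1110 = (-127347 - 147094) - 1110 = -274441 - 1110 = -275551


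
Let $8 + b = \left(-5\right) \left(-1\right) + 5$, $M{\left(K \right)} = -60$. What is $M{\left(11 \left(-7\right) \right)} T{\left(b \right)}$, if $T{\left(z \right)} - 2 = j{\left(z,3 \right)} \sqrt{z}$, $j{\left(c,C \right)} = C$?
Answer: $-120 - 180 \sqrt{2} \approx -374.56$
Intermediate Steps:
$b = 2$ ($b = -8 + \left(\left(-5\right) \left(-1\right) + 5\right) = -8 + \left(5 + 5\right) = -8 + 10 = 2$)
$T{\left(z \right)} = 2 + 3 \sqrt{z}$
$M{\left(11 \left(-7\right) \right)} T{\left(b \right)} = - 60 \left(2 + 3 \sqrt{2}\right) = -120 - 180 \sqrt{2}$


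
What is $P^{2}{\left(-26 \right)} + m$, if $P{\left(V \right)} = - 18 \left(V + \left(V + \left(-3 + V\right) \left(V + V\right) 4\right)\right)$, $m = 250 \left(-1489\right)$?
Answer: $11585997350$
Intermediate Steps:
$m = -372250$
$P{\left(V \right)} = - 36 V - 144 V \left(-3 + V\right)$ ($P{\left(V \right)} = - 18 \left(V + \left(V + \left(-3 + V\right) 2 V 4\right)\right) = - 18 \left(V + \left(V + 2 V \left(-3 + V\right) 4\right)\right) = - 18 \left(V + \left(V + 8 V \left(-3 + V\right)\right)\right) = - 18 \left(2 V + 8 V \left(-3 + V\right)\right) = - 36 V - 144 V \left(-3 + V\right)$)
$P^{2}{\left(-26 \right)} + m = \left(36 \left(-26\right) \left(11 - -104\right)\right)^{2} - 372250 = \left(36 \left(-26\right) \left(11 + 104\right)\right)^{2} - 372250 = \left(36 \left(-26\right) 115\right)^{2} - 372250 = \left(-107640\right)^{2} - 372250 = 11586369600 - 372250 = 11585997350$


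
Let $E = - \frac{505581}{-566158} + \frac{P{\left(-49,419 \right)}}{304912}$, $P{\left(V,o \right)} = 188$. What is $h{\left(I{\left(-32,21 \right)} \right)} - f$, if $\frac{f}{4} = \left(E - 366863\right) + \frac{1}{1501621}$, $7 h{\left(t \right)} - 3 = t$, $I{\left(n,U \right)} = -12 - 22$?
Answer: $\frac{83211259558281247513586}{56704896221899541} \approx 1.4674 \cdot 10^{6}$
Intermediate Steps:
$E = \frac{19283018947}{21578546012}$ ($E = - \frac{505581}{-566158} + \frac{188}{304912} = \left(-505581\right) \left(- \frac{1}{566158}\right) + 188 \cdot \frac{1}{304912} = \frac{505581}{566158} + \frac{47}{76228} = \frac{19283018947}{21578546012} \approx 0.89362$)
$I{\left(n,U \right)} = -34$ ($I{\left(n,U \right)} = -12 - 22 = -34$)
$h{\left(t \right)} = \frac{3}{7} + \frac{t}{7}$
$f = - \frac{11887358668566359417977}{8100699460271363}$ ($f = 4 \left(\left(\frac{19283018947}{21578546012} - 366863\right) + \frac{1}{1501621}\right) = 4 \left(- \frac{7916350842581409}{21578546012} + \frac{1}{1501621}\right) = 4 \left(- \frac{11887358668566359417977}{32402797841085452}\right) = - \frac{11887358668566359417977}{8100699460271363} \approx -1.4674 \cdot 10^{6}$)
$h{\left(I{\left(-32,21 \right)} \right)} - f = \left(\frac{3}{7} + \frac{1}{7} \left(-34\right)\right) - - \frac{11887358668566359417977}{8100699460271363} = \left(\frac{3}{7} - \frac{34}{7}\right) + \frac{11887358668566359417977}{8100699460271363} = - \frac{31}{7} + \frac{11887358668566359417977}{8100699460271363} = \frac{83211259558281247513586}{56704896221899541}$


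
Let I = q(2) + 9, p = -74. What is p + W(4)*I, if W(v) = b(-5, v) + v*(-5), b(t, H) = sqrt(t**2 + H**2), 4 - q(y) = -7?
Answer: -474 + 20*sqrt(41) ≈ -345.94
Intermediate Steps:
q(y) = 11 (q(y) = 4 - 1*(-7) = 4 + 7 = 11)
b(t, H) = sqrt(H**2 + t**2)
W(v) = sqrt(25 + v**2) - 5*v (W(v) = sqrt(v**2 + (-5)**2) + v*(-5) = sqrt(v**2 + 25) - 5*v = sqrt(25 + v**2) - 5*v)
I = 20 (I = 11 + 9 = 20)
p + W(4)*I = -74 + (sqrt(25 + 4**2) - 5*4)*20 = -74 + (sqrt(25 + 16) - 20)*20 = -74 + (sqrt(41) - 20)*20 = -74 + (-20 + sqrt(41))*20 = -74 + (-400 + 20*sqrt(41)) = -474 + 20*sqrt(41)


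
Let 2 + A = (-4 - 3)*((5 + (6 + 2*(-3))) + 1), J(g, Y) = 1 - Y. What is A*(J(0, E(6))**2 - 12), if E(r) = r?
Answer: -572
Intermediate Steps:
A = -44 (A = -2 + (-4 - 3)*((5 + (6 + 2*(-3))) + 1) = -2 - 7*((5 + (6 - 6)) + 1) = -2 - 7*((5 + 0) + 1) = -2 - 7*(5 + 1) = -2 - 7*6 = -2 - 42 = -44)
A*(J(0, E(6))**2 - 12) = -44*((1 - 1*6)**2 - 12) = -44*((1 - 6)**2 - 12) = -44*((-5)**2 - 12) = -44*(25 - 12) = -44*13 = -572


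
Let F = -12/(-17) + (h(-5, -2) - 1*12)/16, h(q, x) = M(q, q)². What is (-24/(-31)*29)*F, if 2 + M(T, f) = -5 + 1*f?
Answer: 105966/527 ≈ 201.07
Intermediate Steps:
M(T, f) = -7 + f (M(T, f) = -2 + (-5 + 1*f) = -2 + (-5 + f) = -7 + f)
h(q, x) = (-7 + q)²
F = 609/68 (F = -12/(-17) + ((-7 - 5)² - 1*12)/16 = -12*(-1/17) + ((-12)² - 12)*(1/16) = 12/17 + (144 - 12)*(1/16) = 12/17 + 132*(1/16) = 12/17 + 33/4 = 609/68 ≈ 8.9559)
(-24/(-31)*29)*F = (-24/(-31)*29)*(609/68) = (-24*(-1/31)*29)*(609/68) = ((24/31)*29)*(609/68) = (696/31)*(609/68) = 105966/527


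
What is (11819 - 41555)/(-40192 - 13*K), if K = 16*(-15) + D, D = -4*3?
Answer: 7434/9229 ≈ 0.80550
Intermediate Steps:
D = -12
K = -252 (K = 16*(-15) - 12 = -240 - 12 = -252)
(11819 - 41555)/(-40192 - 13*K) = (11819 - 41555)/(-40192 - 13*(-252)) = -29736/(-40192 + 3276) = -29736/(-36916) = -29736*(-1/36916) = 7434/9229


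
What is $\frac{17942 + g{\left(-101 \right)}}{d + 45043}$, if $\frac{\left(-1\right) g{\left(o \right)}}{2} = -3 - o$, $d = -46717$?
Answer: $- \frac{8873}{837} \approx -10.601$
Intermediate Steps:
$g{\left(o \right)} = 6 + 2 o$ ($g{\left(o \right)} = - 2 \left(-3 - o\right) = 6 + 2 o$)
$\frac{17942 + g{\left(-101 \right)}}{d + 45043} = \frac{17942 + \left(6 + 2 \left(-101\right)\right)}{-46717 + 45043} = \frac{17942 + \left(6 - 202\right)}{-1674} = \left(17942 - 196\right) \left(- \frac{1}{1674}\right) = 17746 \left(- \frac{1}{1674}\right) = - \frac{8873}{837}$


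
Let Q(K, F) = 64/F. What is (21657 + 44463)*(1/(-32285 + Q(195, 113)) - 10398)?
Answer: -836051479891240/1216047 ≈ -6.8752e+8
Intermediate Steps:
(21657 + 44463)*(1/(-32285 + Q(195, 113)) - 10398) = (21657 + 44463)*(1/(-32285 + 64/113) - 10398) = 66120*(1/(-32285 + 64*(1/113)) - 10398) = 66120*(1/(-32285 + 64/113) - 10398) = 66120*(1/(-3648141/113) - 10398) = 66120*(-113/3648141 - 10398) = 66120*(-37933370231/3648141) = -836051479891240/1216047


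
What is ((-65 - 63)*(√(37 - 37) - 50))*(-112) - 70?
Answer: -716870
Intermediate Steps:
((-65 - 63)*(√(37 - 37) - 50))*(-112) - 70 = -128*(√0 - 50)*(-112) - 70 = -128*(0 - 50)*(-112) - 70 = -128*(-50)*(-112) - 70 = 6400*(-112) - 70 = -716800 - 70 = -716870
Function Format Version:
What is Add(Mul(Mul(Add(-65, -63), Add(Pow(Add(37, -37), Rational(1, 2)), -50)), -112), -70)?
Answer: -716870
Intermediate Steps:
Add(Mul(Mul(Add(-65, -63), Add(Pow(Add(37, -37), Rational(1, 2)), -50)), -112), -70) = Add(Mul(Mul(-128, Add(Pow(0, Rational(1, 2)), -50)), -112), -70) = Add(Mul(Mul(-128, Add(0, -50)), -112), -70) = Add(Mul(Mul(-128, -50), -112), -70) = Add(Mul(6400, -112), -70) = Add(-716800, -70) = -716870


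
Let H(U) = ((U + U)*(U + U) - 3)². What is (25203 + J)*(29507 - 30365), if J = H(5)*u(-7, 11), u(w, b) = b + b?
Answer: -199228458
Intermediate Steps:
u(w, b) = 2*b
H(U) = (-3 + 4*U²)² (H(U) = ((2*U)*(2*U) - 3)² = (4*U² - 3)² = (-3 + 4*U²)²)
J = 206998 (J = (-3 + 4*5²)²*(2*11) = (-3 + 4*25)²*22 = (-3 + 100)²*22 = 97²*22 = 9409*22 = 206998)
(25203 + J)*(29507 - 30365) = (25203 + 206998)*(29507 - 30365) = 232201*(-858) = -199228458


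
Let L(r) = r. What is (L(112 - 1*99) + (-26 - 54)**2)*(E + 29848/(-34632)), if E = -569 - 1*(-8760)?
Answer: 17490277508/333 ≈ 5.2523e+7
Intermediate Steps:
E = 8191 (E = -569 + 8760 = 8191)
(L(112 - 1*99) + (-26 - 54)**2)*(E + 29848/(-34632)) = ((112 - 1*99) + (-26 - 54)**2)*(8191 + 29848/(-34632)) = ((112 - 99) + (-80)**2)*(8191 + 29848*(-1/34632)) = (13 + 6400)*(8191 - 287/333) = 6413*(2727316/333) = 17490277508/333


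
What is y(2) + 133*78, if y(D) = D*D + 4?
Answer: 10382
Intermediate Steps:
y(D) = 4 + D² (y(D) = D² + 4 = 4 + D²)
y(2) + 133*78 = (4 + 2²) + 133*78 = (4 + 4) + 10374 = 8 + 10374 = 10382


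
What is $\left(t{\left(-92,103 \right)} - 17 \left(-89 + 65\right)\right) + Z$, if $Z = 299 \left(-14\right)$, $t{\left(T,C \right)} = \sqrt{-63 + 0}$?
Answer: $-3778 + 3 i \sqrt{7} \approx -3778.0 + 7.9373 i$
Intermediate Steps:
$t{\left(T,C \right)} = 3 i \sqrt{7}$ ($t{\left(T,C \right)} = \sqrt{-63} = 3 i \sqrt{7}$)
$Z = -4186$
$\left(t{\left(-92,103 \right)} - 17 \left(-89 + 65\right)\right) + Z = \left(3 i \sqrt{7} - 17 \left(-89 + 65\right)\right) - 4186 = \left(3 i \sqrt{7} - -408\right) - 4186 = \left(3 i \sqrt{7} + 408\right) - 4186 = \left(408 + 3 i \sqrt{7}\right) - 4186 = -3778 + 3 i \sqrt{7}$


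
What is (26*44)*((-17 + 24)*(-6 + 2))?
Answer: -32032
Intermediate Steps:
(26*44)*((-17 + 24)*(-6 + 2)) = 1144*(7*(-4)) = 1144*(-28) = -32032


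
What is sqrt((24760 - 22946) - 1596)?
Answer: sqrt(218) ≈ 14.765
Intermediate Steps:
sqrt((24760 - 22946) - 1596) = sqrt(1814 - 1596) = sqrt(218)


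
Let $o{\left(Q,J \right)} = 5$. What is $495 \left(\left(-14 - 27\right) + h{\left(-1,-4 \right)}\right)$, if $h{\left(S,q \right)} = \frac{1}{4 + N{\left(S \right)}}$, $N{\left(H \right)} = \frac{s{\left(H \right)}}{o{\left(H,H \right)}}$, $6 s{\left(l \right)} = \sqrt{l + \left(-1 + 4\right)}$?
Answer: $- \frac{145212705}{7199} - \frac{7425 \sqrt{2}}{7199} \approx -20173.0$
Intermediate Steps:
$s{\left(l \right)} = \frac{\sqrt{3 + l}}{6}$ ($s{\left(l \right)} = \frac{\sqrt{l + \left(-1 + 4\right)}}{6} = \frac{\sqrt{l + 3}}{6} = \frac{\sqrt{3 + l}}{6}$)
$N{\left(H \right)} = \frac{\sqrt{3 + H}}{30}$ ($N{\left(H \right)} = \frac{\frac{1}{6} \sqrt{3 + H}}{5} = \frac{\sqrt{3 + H}}{6} \cdot \frac{1}{5} = \frac{\sqrt{3 + H}}{30}$)
$h{\left(S,q \right)} = \frac{1}{4 + \frac{\sqrt{3 + S}}{30}}$
$495 \left(\left(-14 - 27\right) + h{\left(-1,-4 \right)}\right) = 495 \left(\left(-14 - 27\right) + \frac{30}{120 + \sqrt{3 - 1}}\right) = 495 \left(-41 + \frac{30}{120 + \sqrt{2}}\right) = -20295 + \frac{14850}{120 + \sqrt{2}}$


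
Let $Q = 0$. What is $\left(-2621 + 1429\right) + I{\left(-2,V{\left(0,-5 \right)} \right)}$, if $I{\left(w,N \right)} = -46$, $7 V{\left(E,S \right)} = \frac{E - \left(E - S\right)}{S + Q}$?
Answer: $-1238$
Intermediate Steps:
$V{\left(E,S \right)} = \frac{1}{7}$ ($V{\left(E,S \right)} = \frac{\left(E - \left(E - S\right)\right) \frac{1}{S + 0}}{7} = \frac{S \frac{1}{S}}{7} = \frac{1}{7} \cdot 1 = \frac{1}{7}$)
$\left(-2621 + 1429\right) + I{\left(-2,V{\left(0,-5 \right)} \right)} = \left(-2621 + 1429\right) - 46 = -1192 - 46 = -1238$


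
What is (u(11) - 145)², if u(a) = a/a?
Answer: 20736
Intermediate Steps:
u(a) = 1
(u(11) - 145)² = (1 - 145)² = (-144)² = 20736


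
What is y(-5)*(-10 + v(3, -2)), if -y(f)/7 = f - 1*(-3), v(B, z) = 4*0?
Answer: -140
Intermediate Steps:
v(B, z) = 0
y(f) = -21 - 7*f (y(f) = -7*(f - 1*(-3)) = -7*(f + 3) = -7*(3 + f) = -21 - 7*f)
y(-5)*(-10 + v(3, -2)) = (-21 - 7*(-5))*(-10 + 0) = (-21 + 35)*(-10) = 14*(-10) = -140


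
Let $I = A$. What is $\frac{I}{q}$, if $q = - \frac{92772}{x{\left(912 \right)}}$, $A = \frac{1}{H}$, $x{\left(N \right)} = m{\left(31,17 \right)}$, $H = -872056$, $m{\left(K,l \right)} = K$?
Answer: $\frac{31}{80902379232} \approx 3.8318 \cdot 10^{-10}$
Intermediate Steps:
$x{\left(N \right)} = 31$
$A = - \frac{1}{872056}$ ($A = \frac{1}{-872056} = - \frac{1}{872056} \approx -1.1467 \cdot 10^{-6}$)
$q = - \frac{92772}{31} \approx -2992.6$
$I = - \frac{1}{872056} \approx -1.1467 \cdot 10^{-6}$
$\frac{I}{q} = - \frac{1}{872056 \left(- \frac{92772}{31}\right)} = \left(- \frac{1}{872056}\right) \left(- \frac{31}{92772}\right) = \frac{31}{80902379232}$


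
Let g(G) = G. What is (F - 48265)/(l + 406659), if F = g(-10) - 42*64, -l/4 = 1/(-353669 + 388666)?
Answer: -1783552111/14231845019 ≈ -0.12532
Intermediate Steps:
l = -4/34997 (l = -4/(-353669 + 388666) = -4/34997 ≈ -0.00011430)
F = -2698 (F = -10 - 42*64 = -10 - 2688 = -2698)
(F - 48265)/(l + 406659) = (-2698 - 48265)/(-4/34997 + 406659) = -50963/14231845019/34997 = -50963*34997/14231845019 = -1783552111/14231845019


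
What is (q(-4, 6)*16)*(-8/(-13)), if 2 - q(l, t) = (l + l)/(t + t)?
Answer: 1024/39 ≈ 26.256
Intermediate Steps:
q(l, t) = 2 - l/t (q(l, t) = 2 - (l + l)/(t + t) = 2 - 2*l/(2*t) = 2 - 2*l*1/(2*t) = 2 - l/t)
(q(-4, 6)*16)*(-8/(-13)) = ((2 - 1*(-4)/6)*16)*(-8/(-13)) = ((2 - 1*(-4)*⅙)*16)*(-8*(-1/13)) = ((2 + ⅔)*16)*(8/13) = ((8/3)*16)*(8/13) = (128/3)*(8/13) = 1024/39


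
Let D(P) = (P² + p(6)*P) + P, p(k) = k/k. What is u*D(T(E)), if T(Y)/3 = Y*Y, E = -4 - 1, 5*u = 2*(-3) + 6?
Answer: 0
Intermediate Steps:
p(k) = 1
u = 0 (u = (2*(-3) + 6)/5 = (-6 + 6)/5 = (⅕)*0 = 0)
E = -5
T(Y) = 3*Y² (T(Y) = 3*(Y*Y) = 3*Y²)
D(P) = P² + 2*P (D(P) = (P² + 1*P) + P = (P² + P) + P = (P + P²) + P = P² + 2*P)
u*D(T(E)) = 0*((3*(-5)²)*(2 + 3*(-5)²)) = 0*((3*25)*(2 + 3*25)) = 0*(75*(2 + 75)) = 0*(75*77) = 0*5775 = 0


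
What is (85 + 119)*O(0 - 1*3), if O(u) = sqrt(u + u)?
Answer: 204*I*sqrt(6) ≈ 499.7*I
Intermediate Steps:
O(u) = sqrt(2)*sqrt(u) (O(u) = sqrt(2*u) = sqrt(2)*sqrt(u))
(85 + 119)*O(0 - 1*3) = (85 + 119)*(sqrt(2)*sqrt(0 - 1*3)) = 204*(sqrt(2)*sqrt(0 - 3)) = 204*(sqrt(2)*sqrt(-3)) = 204*(sqrt(2)*(I*sqrt(3))) = 204*(I*sqrt(6)) = 204*I*sqrt(6)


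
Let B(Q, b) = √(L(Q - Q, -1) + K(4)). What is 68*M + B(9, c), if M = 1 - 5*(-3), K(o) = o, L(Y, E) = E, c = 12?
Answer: 1088 + √3 ≈ 1089.7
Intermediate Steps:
B(Q, b) = √3 (B(Q, b) = √(-1 + 4) = √3)
M = 16 (M = 1 + 15 = 16)
68*M + B(9, c) = 68*16 + √3 = 1088 + √3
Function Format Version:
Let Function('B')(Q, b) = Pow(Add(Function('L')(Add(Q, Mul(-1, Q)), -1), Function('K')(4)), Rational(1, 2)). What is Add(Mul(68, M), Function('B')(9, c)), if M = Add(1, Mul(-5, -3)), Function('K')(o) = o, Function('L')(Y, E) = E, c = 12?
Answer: Add(1088, Pow(3, Rational(1, 2))) ≈ 1089.7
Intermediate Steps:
Function('B')(Q, b) = Pow(3, Rational(1, 2)) (Function('B')(Q, b) = Pow(Add(-1, 4), Rational(1, 2)) = Pow(3, Rational(1, 2)))
M = 16 (M = Add(1, 15) = 16)
Add(Mul(68, M), Function('B')(9, c)) = Add(Mul(68, 16), Pow(3, Rational(1, 2))) = Add(1088, Pow(3, Rational(1, 2)))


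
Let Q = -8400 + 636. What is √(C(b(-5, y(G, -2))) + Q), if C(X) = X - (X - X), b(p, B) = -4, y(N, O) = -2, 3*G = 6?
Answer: 2*I*√1942 ≈ 88.136*I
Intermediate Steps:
G = 2 (G = (⅓)*6 = 2)
C(X) = X (C(X) = X - 1*0 = X + 0 = X)
Q = -7764
√(C(b(-5, y(G, -2))) + Q) = √(-4 - 7764) = √(-7768) = 2*I*√1942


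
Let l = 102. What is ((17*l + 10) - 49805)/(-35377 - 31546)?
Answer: 48061/66923 ≈ 0.71815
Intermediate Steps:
((17*l + 10) - 49805)/(-35377 - 31546) = ((17*102 + 10) - 49805)/(-35377 - 31546) = ((1734 + 10) - 49805)/(-66923) = (1744 - 49805)*(-1/66923) = -48061*(-1/66923) = 48061/66923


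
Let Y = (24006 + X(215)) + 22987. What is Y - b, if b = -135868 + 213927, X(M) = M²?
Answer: 15159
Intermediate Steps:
b = 78059
Y = 93218 (Y = (24006 + 215²) + 22987 = (24006 + 46225) + 22987 = 70231 + 22987 = 93218)
Y - b = 93218 - 1*78059 = 93218 - 78059 = 15159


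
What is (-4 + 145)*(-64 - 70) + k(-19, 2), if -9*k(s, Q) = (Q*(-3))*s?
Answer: -56720/3 ≈ -18907.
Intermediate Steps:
k(s, Q) = Q*s/3 (k(s, Q) = -Q*(-3)*s/9 = -(-3*Q)*s/9 = -(-1)*Q*s/3 = Q*s/3)
(-4 + 145)*(-64 - 70) + k(-19, 2) = (-4 + 145)*(-64 - 70) + (⅓)*2*(-19) = 141*(-134) - 38/3 = -18894 - 38/3 = -56720/3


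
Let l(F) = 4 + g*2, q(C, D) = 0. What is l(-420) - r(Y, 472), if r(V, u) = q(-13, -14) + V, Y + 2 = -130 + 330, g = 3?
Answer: -188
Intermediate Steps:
l(F) = 10 (l(F) = 4 + 3*2 = 4 + 6 = 10)
Y = 198 (Y = -2 + (-130 + 330) = -2 + 200 = 198)
r(V, u) = V (r(V, u) = 0 + V = V)
l(-420) - r(Y, 472) = 10 - 1*198 = 10 - 198 = -188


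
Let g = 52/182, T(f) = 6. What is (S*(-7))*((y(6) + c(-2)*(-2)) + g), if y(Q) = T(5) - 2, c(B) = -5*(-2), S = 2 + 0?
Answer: 220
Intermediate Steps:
g = 2/7 (g = 52*(1/182) = 2/7 ≈ 0.28571)
S = 2
c(B) = 10
y(Q) = 4 (y(Q) = 6 - 2 = 4)
(S*(-7))*((y(6) + c(-2)*(-2)) + g) = (2*(-7))*((4 + 10*(-2)) + 2/7) = -14*((4 - 20) + 2/7) = -14*(-16 + 2/7) = -14*(-110/7) = 220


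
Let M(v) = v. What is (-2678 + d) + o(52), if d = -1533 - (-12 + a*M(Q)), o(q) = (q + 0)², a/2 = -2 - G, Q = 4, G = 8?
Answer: -1415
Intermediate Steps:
a = -20 (a = 2*(-2 - 1*8) = 2*(-2 - 8) = 2*(-10) = -20)
o(q) = q²
d = -1441 (d = -1533 - (-12 - 20*4) = -1533 - (-12 - 80) = -1533 - 1*(-92) = -1533 + 92 = -1441)
(-2678 + d) + o(52) = (-2678 - 1441) + 52² = -4119 + 2704 = -1415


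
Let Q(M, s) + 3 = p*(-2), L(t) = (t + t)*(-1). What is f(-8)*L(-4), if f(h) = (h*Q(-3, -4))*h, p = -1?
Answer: -512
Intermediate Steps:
L(t) = -2*t (L(t) = (2*t)*(-1) = -2*t)
Q(M, s) = -1 (Q(M, s) = -3 - 1*(-2) = -3 + 2 = -1)
f(h) = -h**2 (f(h) = (h*(-1))*h = (-h)*h = -h**2)
f(-8)*L(-4) = (-1*(-8)**2)*(-2*(-4)) = -1*64*8 = -64*8 = -512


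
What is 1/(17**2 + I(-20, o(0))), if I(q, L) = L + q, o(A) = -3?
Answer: 1/266 ≈ 0.0037594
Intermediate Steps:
1/(17**2 + I(-20, o(0))) = 1/(17**2 + (-3 - 20)) = 1/(289 - 23) = 1/266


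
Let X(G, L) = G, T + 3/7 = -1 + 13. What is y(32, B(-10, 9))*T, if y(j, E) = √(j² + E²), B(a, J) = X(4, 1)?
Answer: 324*√65/7 ≈ 373.17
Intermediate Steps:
T = 81/7 (T = -3/7 + (-1 + 13) = -3/7 + 12 = 81/7 ≈ 11.571)
B(a, J) = 4
y(j, E) = √(E² + j²)
y(32, B(-10, 9))*T = √(4² + 32²)*(81/7) = √(16 + 1024)*(81/7) = √1040*(81/7) = (4*√65)*(81/7) = 324*√65/7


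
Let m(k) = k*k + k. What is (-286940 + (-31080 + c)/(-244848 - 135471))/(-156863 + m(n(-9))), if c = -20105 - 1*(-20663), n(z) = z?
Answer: 36376234446/19876865443 ≈ 1.8301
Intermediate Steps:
c = 558 (c = -20105 + 20663 = 558)
m(k) = k + k**2 (m(k) = k**2 + k = k + k**2)
(-286940 + (-31080 + c)/(-244848 - 135471))/(-156863 + m(n(-9))) = (-286940 + (-31080 + 558)/(-244848 - 135471))/(-156863 - 9*(1 - 9)) = (-286940 - 30522/(-380319))/(-156863 - 9*(-8)) = (-286940 - 30522*(-1/380319))/(-156863 + 72) = (-286940 + 10174/126773)/(-156791) = -36376234446/126773*(-1/156791) = 36376234446/19876865443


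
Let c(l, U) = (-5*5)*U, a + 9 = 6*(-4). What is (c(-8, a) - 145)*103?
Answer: 70040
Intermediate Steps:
a = -33 (a = -9 + 6*(-4) = -9 - 24 = -33)
c(l, U) = -25*U
(c(-8, a) - 145)*103 = (-25*(-33) - 145)*103 = (825 - 145)*103 = 680*103 = 70040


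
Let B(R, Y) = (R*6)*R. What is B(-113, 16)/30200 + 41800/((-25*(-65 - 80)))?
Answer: 6160343/437900 ≈ 14.068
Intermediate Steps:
B(R, Y) = 6*R² (B(R, Y) = (6*R)*R = 6*R²)
B(-113, 16)/30200 + 41800/((-25*(-65 - 80))) = (6*(-113)²)/30200 + 41800/((-25*(-65 - 80))) = (6*12769)*(1/30200) + 41800/((-25*(-145))) = 76614*(1/30200) + 41800/3625 = 38307/15100 + 41800*(1/3625) = 38307/15100 + 1672/145 = 6160343/437900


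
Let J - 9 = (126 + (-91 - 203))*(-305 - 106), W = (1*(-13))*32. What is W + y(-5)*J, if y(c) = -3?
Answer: -207587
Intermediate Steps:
W = -416 (W = -13*32 = -416)
J = 69057 (J = 9 + (126 + (-91 - 203))*(-305 - 106) = 9 + (126 - 294)*(-411) = 9 - 168*(-411) = 9 + 69048 = 69057)
W + y(-5)*J = -416 - 3*69057 = -416 - 207171 = -207587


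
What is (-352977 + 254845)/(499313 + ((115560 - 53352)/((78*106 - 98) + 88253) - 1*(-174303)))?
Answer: -788515153/5412678148 ≈ -0.14568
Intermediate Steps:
(-352977 + 254845)/(499313 + ((115560 - 53352)/((78*106 - 98) + 88253) - 1*(-174303))) = -98132/(499313 + (62208/((8268 - 98) + 88253) + 174303)) = -98132/(499313 + (62208/(8170 + 88253) + 174303)) = -98132/(499313 + (62208/96423 + 174303)) = -98132/(499313 + (62208*(1/96423) + 174303)) = -98132/(499313 + (20736/32141 + 174303)) = -98132/(499313 + 5602293459/32141) = -98132/21650712592/32141 = -98132*32141/21650712592 = -788515153/5412678148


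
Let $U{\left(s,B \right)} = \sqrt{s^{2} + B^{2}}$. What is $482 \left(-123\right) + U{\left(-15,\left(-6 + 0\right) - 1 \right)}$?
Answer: $-59286 + \sqrt{274} \approx -59269.0$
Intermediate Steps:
$U{\left(s,B \right)} = \sqrt{B^{2} + s^{2}}$
$482 \left(-123\right) + U{\left(-15,\left(-6 + 0\right) - 1 \right)} = 482 \left(-123\right) + \sqrt{\left(\left(-6 + 0\right) - 1\right)^{2} + \left(-15\right)^{2}} = -59286 + \sqrt{\left(-6 - 1\right)^{2} + 225} = -59286 + \sqrt{\left(-7\right)^{2} + 225} = -59286 + \sqrt{49 + 225} = -59286 + \sqrt{274}$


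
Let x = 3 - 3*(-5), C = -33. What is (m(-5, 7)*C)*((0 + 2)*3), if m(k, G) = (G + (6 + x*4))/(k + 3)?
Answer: 8415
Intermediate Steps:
x = 18 (x = 3 + 15 = 18)
m(k, G) = (78 + G)/(3 + k) (m(k, G) = (G + (6 + 18*4))/(k + 3) = (G + (6 + 72))/(3 + k) = (G + 78)/(3 + k) = (78 + G)/(3 + k))
(m(-5, 7)*C)*((0 + 2)*3) = (((78 + 7)/(3 - 5))*(-33))*((0 + 2)*3) = ((85/(-2))*(-33))*(2*3) = (-1/2*85*(-33))*6 = -85/2*(-33)*6 = (2805/2)*6 = 8415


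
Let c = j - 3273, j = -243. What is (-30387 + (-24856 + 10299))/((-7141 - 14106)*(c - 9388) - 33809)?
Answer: -44944/274137479 ≈ -0.00016395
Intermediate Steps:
c = -3516 (c = -243 - 3273 = -3516)
(-30387 + (-24856 + 10299))/((-7141 - 14106)*(c - 9388) - 33809) = (-30387 + (-24856 + 10299))/((-7141 - 14106)*(-3516 - 9388) - 33809) = (-30387 - 14557)/(-21247*(-12904) - 33809) = -44944/(274171288 - 33809) = -44944/274137479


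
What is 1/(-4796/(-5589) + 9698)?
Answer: 5589/54206918 ≈ 0.00010310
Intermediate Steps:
1/(-4796/(-5589) + 9698) = 1/(-4796*(-1/5589) + 9698) = 1/(4796/5589 + 9698) = 1/(54206918/5589) = 5589/54206918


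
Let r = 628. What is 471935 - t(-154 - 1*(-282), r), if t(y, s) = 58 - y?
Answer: 472005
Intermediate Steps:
471935 - t(-154 - 1*(-282), r) = 471935 - (58 - (-154 - 1*(-282))) = 471935 - (58 - (-154 + 282)) = 471935 - (58 - 1*128) = 471935 - (58 - 128) = 471935 - 1*(-70) = 471935 + 70 = 472005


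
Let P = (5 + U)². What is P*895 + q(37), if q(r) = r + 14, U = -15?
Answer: 89551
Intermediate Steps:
q(r) = 14 + r
P = 100 (P = (5 - 15)² = (-10)² = 100)
P*895 + q(37) = 100*895 + (14 + 37) = 89500 + 51 = 89551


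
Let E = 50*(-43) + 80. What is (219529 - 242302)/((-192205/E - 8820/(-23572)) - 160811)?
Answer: 55559333646/392103472639 ≈ 0.14170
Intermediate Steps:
E = -2070 (E = -2150 + 80 = -2070)
(219529 - 242302)/((-192205/E - 8820/(-23572)) - 160811) = (219529 - 242302)/((-192205/(-2070) - 8820/(-23572)) - 160811) = -22773/((-192205*(-1/2070) - 8820*(-1/23572)) - 160811) = -22773/((38441/414 + 2205/5893) - 160811) = -22773/(227445683/2439702 - 160811) = -22773/(-392103472639/2439702) = -22773*(-2439702/392103472639) = 55559333646/392103472639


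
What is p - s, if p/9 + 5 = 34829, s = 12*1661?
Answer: 293484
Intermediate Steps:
s = 19932
p = 313416 (p = -45 + 9*34829 = -45 + 313461 = 313416)
p - s = 313416 - 1*19932 = 313416 - 19932 = 293484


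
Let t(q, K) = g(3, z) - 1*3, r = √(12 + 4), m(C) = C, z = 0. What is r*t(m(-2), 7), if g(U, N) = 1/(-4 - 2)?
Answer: -38/3 ≈ -12.667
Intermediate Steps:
g(U, N) = -⅙ (g(U, N) = 1/(-6) = -⅙)
r = 4 (r = √16 = 4)
t(q, K) = -19/6 (t(q, K) = -⅙ - 1*3 = -⅙ - 3 = -19/6)
r*t(m(-2), 7) = 4*(-19/6) = -38/3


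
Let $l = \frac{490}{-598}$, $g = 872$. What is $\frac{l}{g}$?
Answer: $- \frac{245}{260728} \approx -0.00093968$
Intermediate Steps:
$l = - \frac{245}{299}$ ($l = 490 \left(- \frac{1}{598}\right) = - \frac{245}{299} \approx -0.8194$)
$\frac{l}{g} = - \frac{245}{299 \cdot 872} = \left(- \frac{245}{299}\right) \frac{1}{872} = - \frac{245}{260728}$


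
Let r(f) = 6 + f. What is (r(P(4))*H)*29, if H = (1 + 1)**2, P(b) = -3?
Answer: 348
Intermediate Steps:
H = 4 (H = 2**2 = 4)
(r(P(4))*H)*29 = ((6 - 3)*4)*29 = (3*4)*29 = 12*29 = 348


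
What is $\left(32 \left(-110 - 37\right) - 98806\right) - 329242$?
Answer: $-432752$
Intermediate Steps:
$\left(32 \left(-110 - 37\right) - 98806\right) - 329242 = \left(32 \left(-147\right) - 98806\right) - 329242 = \left(-4704 - 98806\right) - 329242 = -103510 - 329242 = -432752$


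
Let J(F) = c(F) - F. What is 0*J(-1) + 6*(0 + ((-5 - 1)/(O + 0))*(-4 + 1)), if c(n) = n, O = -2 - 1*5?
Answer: -108/7 ≈ -15.429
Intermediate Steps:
O = -7 (O = -2 - 5 = -7)
J(F) = 0 (J(F) = F - F = 0)
0*J(-1) + 6*(0 + ((-5 - 1)/(O + 0))*(-4 + 1)) = 0*0 + 6*(0 + ((-5 - 1)/(-7 + 0))*(-4 + 1)) = 0 + 6*(0 - 6/(-7)*(-3)) = 0 + 6*(0 - 6*(-1/7)*(-3)) = 0 + 6*(0 + (6/7)*(-3)) = 0 + 6*(0 - 18/7) = 0 + 6*(-18/7) = 0 - 108/7 = -108/7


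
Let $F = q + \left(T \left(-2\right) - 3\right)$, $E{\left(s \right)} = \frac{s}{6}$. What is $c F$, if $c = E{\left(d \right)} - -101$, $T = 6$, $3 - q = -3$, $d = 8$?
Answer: $-921$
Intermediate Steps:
$q = 6$ ($q = 3 - -3 = 3 + 3 = 6$)
$E{\left(s \right)} = \frac{s}{6}$ ($E{\left(s \right)} = s \frac{1}{6} = \frac{s}{6}$)
$F = -9$ ($F = 6 + \left(6 \left(-2\right) - 3\right) = 6 - 15 = -9$)
$c = \frac{307}{3}$ ($c = \frac{1}{6} \cdot 8 - -101 = \frac{4}{3} + 101 = \frac{307}{3} \approx 102.33$)
$c F = \frac{307}{3} \left(-9\right) = -921$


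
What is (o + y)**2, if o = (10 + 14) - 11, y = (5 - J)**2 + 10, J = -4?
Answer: 10816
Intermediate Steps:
y = 91 (y = (5 - 1*(-4))**2 + 10 = (5 + 4)**2 + 10 = 9**2 + 10 = 81 + 10 = 91)
o = 13 (o = 24 - 11 = 13)
(o + y)**2 = (13 + 91)**2 = 104**2 = 10816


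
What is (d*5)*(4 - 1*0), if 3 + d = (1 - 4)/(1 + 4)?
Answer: -72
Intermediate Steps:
d = -18/5 (d = -3 + (1 - 4)/(1 + 4) = -3 - 3/5 = -3 - 3*⅕ = -3 - ⅗ = -18/5 ≈ -3.6000)
(d*5)*(4 - 1*0) = (-18/5*5)*(4 - 1*0) = -18*(4 + 0) = -18*4 = -72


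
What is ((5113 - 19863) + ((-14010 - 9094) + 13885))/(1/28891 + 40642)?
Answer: -692488379/1174188023 ≈ -0.58976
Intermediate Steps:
((5113 - 19863) + ((-14010 - 9094) + 13885))/(1/28891 + 40642) = (-14750 + (-23104 + 13885))/(1/28891 + 40642) = (-14750 - 9219)/(1174188023/28891) = -23969*28891/1174188023 = -692488379/1174188023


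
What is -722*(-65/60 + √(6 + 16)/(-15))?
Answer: 4693/6 + 722*√22/15 ≈ 1007.9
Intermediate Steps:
-722*(-65/60 + √(6 + 16)/(-15)) = -722*(-65*1/60 + √22*(-1/15)) = -722*(-13/12 - √22/15) = 4693/6 + 722*√22/15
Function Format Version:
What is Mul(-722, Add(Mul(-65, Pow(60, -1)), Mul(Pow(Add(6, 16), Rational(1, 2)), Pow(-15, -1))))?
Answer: Add(Rational(4693, 6), Mul(Rational(722, 15), Pow(22, Rational(1, 2)))) ≈ 1007.9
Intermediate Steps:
Mul(-722, Add(Mul(-65, Pow(60, -1)), Mul(Pow(Add(6, 16), Rational(1, 2)), Pow(-15, -1)))) = Mul(-722, Add(Mul(-65, Rational(1, 60)), Mul(Pow(22, Rational(1, 2)), Rational(-1, 15)))) = Mul(-722, Add(Rational(-13, 12), Mul(Rational(-1, 15), Pow(22, Rational(1, 2))))) = Add(Rational(4693, 6), Mul(Rational(722, 15), Pow(22, Rational(1, 2))))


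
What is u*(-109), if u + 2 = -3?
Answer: 545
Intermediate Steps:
u = -5 (u = -2 - 3 = -5)
u*(-109) = -5*(-109) = 545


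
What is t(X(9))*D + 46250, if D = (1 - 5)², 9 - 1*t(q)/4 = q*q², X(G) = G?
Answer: 170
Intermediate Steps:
t(q) = 36 - 4*q³ (t(q) = 36 - 4*q*q² = 36 - 4*q³)
D = 16 (D = (-4)² = 16)
t(X(9))*D + 46250 = (36 - 4*9³)*16 + 46250 = (36 - 4*729)*16 + 46250 = (36 - 2916)*16 + 46250 = -2880*16 + 46250 = -46080 + 46250 = 170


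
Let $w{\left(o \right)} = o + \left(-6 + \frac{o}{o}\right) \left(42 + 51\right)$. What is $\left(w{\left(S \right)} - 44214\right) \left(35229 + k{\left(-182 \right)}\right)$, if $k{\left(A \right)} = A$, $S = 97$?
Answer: $-1562465354$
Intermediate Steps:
$w{\left(o \right)} = -465 + o$ ($w{\left(o \right)} = o + \left(-6 + 1\right) 93 = o - 465 = -465 + o$)
$\left(w{\left(S \right)} - 44214\right) \left(35229 + k{\left(-182 \right)}\right) = \left(\left(-465 + 97\right) - 44214\right) \left(35229 - 182\right) = \left(-368 - 44214\right) 35047 = \left(-44582\right) 35047 = -1562465354$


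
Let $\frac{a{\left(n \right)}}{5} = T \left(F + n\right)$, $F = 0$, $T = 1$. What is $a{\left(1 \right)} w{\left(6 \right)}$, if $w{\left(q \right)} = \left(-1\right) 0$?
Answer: $0$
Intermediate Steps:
$w{\left(q \right)} = 0$
$a{\left(n \right)} = 5 n$ ($a{\left(n \right)} = 5 \cdot 1 \left(0 + n\right) = 5 \cdot 1 n = 5 n$)
$a{\left(1 \right)} w{\left(6 \right)} = 5 \cdot 1 \cdot 0 = 5 \cdot 0 = 0$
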